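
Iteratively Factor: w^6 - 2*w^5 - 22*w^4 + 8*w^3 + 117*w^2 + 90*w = (w + 3)*(w^5 - 5*w^4 - 7*w^3 + 29*w^2 + 30*w) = (w + 1)*(w + 3)*(w^4 - 6*w^3 - w^2 + 30*w) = (w + 1)*(w + 2)*(w + 3)*(w^3 - 8*w^2 + 15*w) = w*(w + 1)*(w + 2)*(w + 3)*(w^2 - 8*w + 15) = w*(w - 3)*(w + 1)*(w + 2)*(w + 3)*(w - 5)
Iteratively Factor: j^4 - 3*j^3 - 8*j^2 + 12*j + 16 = (j + 2)*(j^3 - 5*j^2 + 2*j + 8) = (j + 1)*(j + 2)*(j^2 - 6*j + 8) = (j - 2)*(j + 1)*(j + 2)*(j - 4)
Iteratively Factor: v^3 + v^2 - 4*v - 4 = (v + 2)*(v^2 - v - 2) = (v + 1)*(v + 2)*(v - 2)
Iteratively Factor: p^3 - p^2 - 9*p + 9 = (p - 1)*(p^2 - 9) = (p - 1)*(p + 3)*(p - 3)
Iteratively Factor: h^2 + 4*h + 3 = (h + 1)*(h + 3)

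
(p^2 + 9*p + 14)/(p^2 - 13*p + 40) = (p^2 + 9*p + 14)/(p^2 - 13*p + 40)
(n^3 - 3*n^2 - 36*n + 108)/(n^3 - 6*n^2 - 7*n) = (-n^3 + 3*n^2 + 36*n - 108)/(n*(-n^2 + 6*n + 7))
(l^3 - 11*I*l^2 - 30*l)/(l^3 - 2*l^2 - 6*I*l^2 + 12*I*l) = (l - 5*I)/(l - 2)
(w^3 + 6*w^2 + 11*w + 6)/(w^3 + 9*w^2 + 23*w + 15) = (w + 2)/(w + 5)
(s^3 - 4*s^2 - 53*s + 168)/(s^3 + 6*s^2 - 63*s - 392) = (s - 3)/(s + 7)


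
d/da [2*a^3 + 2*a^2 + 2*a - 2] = 6*a^2 + 4*a + 2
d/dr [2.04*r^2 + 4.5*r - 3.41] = 4.08*r + 4.5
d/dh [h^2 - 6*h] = 2*h - 6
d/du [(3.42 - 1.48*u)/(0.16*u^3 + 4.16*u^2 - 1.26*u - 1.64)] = (0.4736*u^3 + 4.5152*u^2 - 28.4544*u + 6.7364)/(0.0256*u^6 + 1.3312*u^5 + 16.9024*u^4 - 11.008*u^3 - 12.0572*u^2 + 4.1328*u + 2.6896)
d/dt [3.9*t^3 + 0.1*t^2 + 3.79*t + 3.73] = 11.7*t^2 + 0.2*t + 3.79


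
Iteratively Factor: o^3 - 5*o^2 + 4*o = (o)*(o^2 - 5*o + 4) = o*(o - 1)*(o - 4)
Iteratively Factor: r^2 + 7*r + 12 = (r + 4)*(r + 3)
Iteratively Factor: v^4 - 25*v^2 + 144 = (v + 3)*(v^3 - 3*v^2 - 16*v + 48) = (v - 3)*(v + 3)*(v^2 - 16) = (v - 3)*(v + 3)*(v + 4)*(v - 4)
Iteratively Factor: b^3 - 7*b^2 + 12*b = (b - 3)*(b^2 - 4*b) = (b - 4)*(b - 3)*(b)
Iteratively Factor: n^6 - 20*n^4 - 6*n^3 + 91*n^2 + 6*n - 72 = (n - 1)*(n^5 + n^4 - 19*n^3 - 25*n^2 + 66*n + 72) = (n - 1)*(n + 1)*(n^4 - 19*n^2 - 6*n + 72) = (n - 2)*(n - 1)*(n + 1)*(n^3 + 2*n^2 - 15*n - 36) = (n - 2)*(n - 1)*(n + 1)*(n + 3)*(n^2 - n - 12) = (n - 4)*(n - 2)*(n - 1)*(n + 1)*(n + 3)*(n + 3)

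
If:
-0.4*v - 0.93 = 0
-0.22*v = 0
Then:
No Solution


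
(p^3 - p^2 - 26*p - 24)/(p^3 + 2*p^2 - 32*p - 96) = (p + 1)/(p + 4)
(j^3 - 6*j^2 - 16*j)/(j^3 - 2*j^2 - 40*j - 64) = j/(j + 4)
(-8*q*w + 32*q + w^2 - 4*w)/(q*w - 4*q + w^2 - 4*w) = (-8*q + w)/(q + w)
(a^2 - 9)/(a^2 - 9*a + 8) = (a^2 - 9)/(a^2 - 9*a + 8)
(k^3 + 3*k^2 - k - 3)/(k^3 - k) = (k + 3)/k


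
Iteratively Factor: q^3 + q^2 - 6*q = (q)*(q^2 + q - 6) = q*(q + 3)*(q - 2)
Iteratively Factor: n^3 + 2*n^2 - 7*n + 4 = (n - 1)*(n^2 + 3*n - 4) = (n - 1)*(n + 4)*(n - 1)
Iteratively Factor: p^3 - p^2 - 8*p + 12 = (p - 2)*(p^2 + p - 6) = (p - 2)^2*(p + 3)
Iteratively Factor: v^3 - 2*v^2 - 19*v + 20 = (v - 5)*(v^2 + 3*v - 4) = (v - 5)*(v - 1)*(v + 4)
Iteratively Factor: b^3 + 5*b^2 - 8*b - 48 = (b - 3)*(b^2 + 8*b + 16) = (b - 3)*(b + 4)*(b + 4)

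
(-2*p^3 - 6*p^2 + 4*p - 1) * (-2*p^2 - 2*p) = 4*p^5 + 16*p^4 + 4*p^3 - 6*p^2 + 2*p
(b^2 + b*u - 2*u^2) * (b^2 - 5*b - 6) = b^4 + b^3*u - 5*b^3 - 2*b^2*u^2 - 5*b^2*u - 6*b^2 + 10*b*u^2 - 6*b*u + 12*u^2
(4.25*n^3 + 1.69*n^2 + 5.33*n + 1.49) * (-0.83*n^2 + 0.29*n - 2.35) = -3.5275*n^5 - 0.1702*n^4 - 13.9213*n^3 - 3.6625*n^2 - 12.0934*n - 3.5015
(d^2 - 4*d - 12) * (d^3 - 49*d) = d^5 - 4*d^4 - 61*d^3 + 196*d^2 + 588*d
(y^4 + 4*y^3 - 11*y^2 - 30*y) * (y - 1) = y^5 + 3*y^4 - 15*y^3 - 19*y^2 + 30*y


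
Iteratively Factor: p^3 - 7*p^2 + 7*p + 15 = (p - 5)*(p^2 - 2*p - 3) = (p - 5)*(p + 1)*(p - 3)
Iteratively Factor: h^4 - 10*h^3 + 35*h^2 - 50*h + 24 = (h - 4)*(h^3 - 6*h^2 + 11*h - 6) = (h - 4)*(h - 2)*(h^2 - 4*h + 3) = (h - 4)*(h - 3)*(h - 2)*(h - 1)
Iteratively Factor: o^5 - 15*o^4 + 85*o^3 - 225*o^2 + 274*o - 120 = (o - 4)*(o^4 - 11*o^3 + 41*o^2 - 61*o + 30) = (o - 4)*(o - 2)*(o^3 - 9*o^2 + 23*o - 15) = (o - 4)*(o - 2)*(o - 1)*(o^2 - 8*o + 15) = (o - 5)*(o - 4)*(o - 2)*(o - 1)*(o - 3)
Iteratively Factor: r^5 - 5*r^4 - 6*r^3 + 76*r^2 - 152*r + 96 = (r - 2)*(r^4 - 3*r^3 - 12*r^2 + 52*r - 48) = (r - 3)*(r - 2)*(r^3 - 12*r + 16) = (r - 3)*(r - 2)^2*(r^2 + 2*r - 8) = (r - 3)*(r - 2)^2*(r + 4)*(r - 2)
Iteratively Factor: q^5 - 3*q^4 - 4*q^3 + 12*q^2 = (q - 2)*(q^4 - q^3 - 6*q^2) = q*(q - 2)*(q^3 - q^2 - 6*q) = q^2*(q - 2)*(q^2 - q - 6) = q^2*(q - 3)*(q - 2)*(q + 2)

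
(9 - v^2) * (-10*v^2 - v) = 10*v^4 + v^3 - 90*v^2 - 9*v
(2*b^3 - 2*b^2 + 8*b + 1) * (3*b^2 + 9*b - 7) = 6*b^5 + 12*b^4 - 8*b^3 + 89*b^2 - 47*b - 7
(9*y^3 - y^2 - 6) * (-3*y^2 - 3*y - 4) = -27*y^5 - 24*y^4 - 33*y^3 + 22*y^2 + 18*y + 24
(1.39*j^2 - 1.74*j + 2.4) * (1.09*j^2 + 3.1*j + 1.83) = 1.5151*j^4 + 2.4124*j^3 - 0.2343*j^2 + 4.2558*j + 4.392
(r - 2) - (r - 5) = 3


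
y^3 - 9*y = y*(y - 3)*(y + 3)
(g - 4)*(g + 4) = g^2 - 16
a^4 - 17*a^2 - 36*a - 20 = (a - 5)*(a + 1)*(a + 2)^2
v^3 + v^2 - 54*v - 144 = (v - 8)*(v + 3)*(v + 6)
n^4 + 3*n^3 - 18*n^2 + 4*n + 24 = (n - 2)^2*(n + 1)*(n + 6)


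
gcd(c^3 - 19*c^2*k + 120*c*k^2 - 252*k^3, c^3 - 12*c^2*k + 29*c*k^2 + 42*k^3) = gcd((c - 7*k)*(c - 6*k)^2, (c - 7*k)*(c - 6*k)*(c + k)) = c^2 - 13*c*k + 42*k^2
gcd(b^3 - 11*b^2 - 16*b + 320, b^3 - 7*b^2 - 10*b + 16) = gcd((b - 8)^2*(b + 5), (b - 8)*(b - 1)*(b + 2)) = b - 8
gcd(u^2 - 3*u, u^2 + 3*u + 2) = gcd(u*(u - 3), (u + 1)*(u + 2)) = 1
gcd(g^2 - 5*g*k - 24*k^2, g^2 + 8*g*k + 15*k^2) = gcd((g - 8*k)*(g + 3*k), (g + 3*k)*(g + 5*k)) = g + 3*k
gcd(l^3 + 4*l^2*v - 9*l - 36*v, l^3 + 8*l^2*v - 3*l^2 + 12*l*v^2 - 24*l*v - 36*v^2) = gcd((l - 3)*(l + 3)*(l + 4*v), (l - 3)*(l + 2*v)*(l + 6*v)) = l - 3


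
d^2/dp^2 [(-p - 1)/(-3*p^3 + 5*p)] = 2*(27*p^5 + 54*p^4 + 15*p^3 - 45*p^2 + 25)/(p^3*(27*p^6 - 135*p^4 + 225*p^2 - 125))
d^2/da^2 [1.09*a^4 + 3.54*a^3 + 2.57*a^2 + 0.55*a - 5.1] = 13.08*a^2 + 21.24*a + 5.14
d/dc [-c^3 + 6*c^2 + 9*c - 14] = -3*c^2 + 12*c + 9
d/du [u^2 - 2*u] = 2*u - 2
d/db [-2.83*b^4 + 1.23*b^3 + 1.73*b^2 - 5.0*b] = -11.32*b^3 + 3.69*b^2 + 3.46*b - 5.0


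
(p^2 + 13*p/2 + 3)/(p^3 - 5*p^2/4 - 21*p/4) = 2*(2*p^2 + 13*p + 6)/(p*(4*p^2 - 5*p - 21))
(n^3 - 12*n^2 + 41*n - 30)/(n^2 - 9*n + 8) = (n^2 - 11*n + 30)/(n - 8)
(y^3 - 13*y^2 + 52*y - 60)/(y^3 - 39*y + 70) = (y - 6)/(y + 7)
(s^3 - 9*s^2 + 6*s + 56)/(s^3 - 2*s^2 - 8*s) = (s - 7)/s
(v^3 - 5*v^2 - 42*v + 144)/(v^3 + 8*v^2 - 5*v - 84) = (v^2 - 2*v - 48)/(v^2 + 11*v + 28)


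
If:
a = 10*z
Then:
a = 10*z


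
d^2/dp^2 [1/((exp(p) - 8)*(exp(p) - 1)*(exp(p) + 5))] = (9*exp(5*p) - 44*exp(4*p) - 10*exp(3*p) + 84*exp(2*p) + 2009*exp(p) + 1480)*exp(p)/(exp(9*p) - 12*exp(8*p) - 63*exp(7*p) + 944*exp(6*p) + 1371*exp(5*p) - 23388*exp(4*p) - 10333*exp(3*p) + 145080*exp(2*p) - 177600*exp(p) + 64000)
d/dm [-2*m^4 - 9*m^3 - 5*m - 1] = -8*m^3 - 27*m^2 - 5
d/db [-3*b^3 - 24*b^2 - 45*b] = -9*b^2 - 48*b - 45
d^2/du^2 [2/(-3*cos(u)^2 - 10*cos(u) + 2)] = (72*sin(u)^4 - 284*sin(u)^2 - 185*cos(u) + 45*cos(3*u) - 212)/(-3*sin(u)^2 + 10*cos(u) + 1)^3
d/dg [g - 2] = 1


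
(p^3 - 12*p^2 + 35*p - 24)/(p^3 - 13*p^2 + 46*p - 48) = (p - 1)/(p - 2)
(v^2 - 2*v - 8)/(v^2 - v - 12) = (v + 2)/(v + 3)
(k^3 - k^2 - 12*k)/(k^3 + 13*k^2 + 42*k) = (k^2 - k - 12)/(k^2 + 13*k + 42)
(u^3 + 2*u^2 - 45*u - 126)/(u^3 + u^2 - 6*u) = (u^2 - u - 42)/(u*(u - 2))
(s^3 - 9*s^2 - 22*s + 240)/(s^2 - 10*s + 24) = (s^2 - 3*s - 40)/(s - 4)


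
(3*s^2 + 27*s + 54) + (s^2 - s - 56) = 4*s^2 + 26*s - 2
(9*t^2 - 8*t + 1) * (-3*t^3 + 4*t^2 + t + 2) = -27*t^5 + 60*t^4 - 26*t^3 + 14*t^2 - 15*t + 2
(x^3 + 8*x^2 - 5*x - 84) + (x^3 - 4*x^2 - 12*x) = 2*x^3 + 4*x^2 - 17*x - 84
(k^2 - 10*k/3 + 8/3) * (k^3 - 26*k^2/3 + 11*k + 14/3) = k^5 - 12*k^4 + 383*k^3/9 - 496*k^2/9 + 124*k/9 + 112/9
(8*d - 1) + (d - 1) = 9*d - 2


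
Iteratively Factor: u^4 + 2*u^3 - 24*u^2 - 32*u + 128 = (u + 4)*(u^3 - 2*u^2 - 16*u + 32) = (u + 4)^2*(u^2 - 6*u + 8) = (u - 4)*(u + 4)^2*(u - 2)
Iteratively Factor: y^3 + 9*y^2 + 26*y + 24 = (y + 2)*(y^2 + 7*y + 12) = (y + 2)*(y + 3)*(y + 4)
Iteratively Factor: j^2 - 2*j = (j - 2)*(j)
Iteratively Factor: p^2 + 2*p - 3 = (p - 1)*(p + 3)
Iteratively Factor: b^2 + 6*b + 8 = (b + 4)*(b + 2)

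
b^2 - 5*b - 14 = (b - 7)*(b + 2)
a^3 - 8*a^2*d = a^2*(a - 8*d)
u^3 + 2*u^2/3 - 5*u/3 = u*(u - 1)*(u + 5/3)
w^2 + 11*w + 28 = (w + 4)*(w + 7)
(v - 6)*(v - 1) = v^2 - 7*v + 6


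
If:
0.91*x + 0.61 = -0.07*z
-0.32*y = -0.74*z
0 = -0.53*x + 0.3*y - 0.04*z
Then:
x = -0.63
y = -1.18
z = -0.51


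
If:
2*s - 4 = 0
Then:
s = 2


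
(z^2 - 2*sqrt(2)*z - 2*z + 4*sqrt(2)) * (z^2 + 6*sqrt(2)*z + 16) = z^4 - 2*z^3 + 4*sqrt(2)*z^3 - 8*sqrt(2)*z^2 - 8*z^2 - 32*sqrt(2)*z + 16*z + 64*sqrt(2)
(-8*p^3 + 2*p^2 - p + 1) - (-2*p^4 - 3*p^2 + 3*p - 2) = 2*p^4 - 8*p^3 + 5*p^2 - 4*p + 3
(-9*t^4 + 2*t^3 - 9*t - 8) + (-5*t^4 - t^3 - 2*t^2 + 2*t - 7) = -14*t^4 + t^3 - 2*t^2 - 7*t - 15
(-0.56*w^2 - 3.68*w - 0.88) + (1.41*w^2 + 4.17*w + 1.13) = 0.85*w^2 + 0.49*w + 0.25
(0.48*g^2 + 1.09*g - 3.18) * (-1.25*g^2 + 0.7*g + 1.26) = -0.6*g^4 - 1.0265*g^3 + 5.3428*g^2 - 0.8526*g - 4.0068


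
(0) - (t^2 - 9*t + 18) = -t^2 + 9*t - 18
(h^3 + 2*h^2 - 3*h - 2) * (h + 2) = h^4 + 4*h^3 + h^2 - 8*h - 4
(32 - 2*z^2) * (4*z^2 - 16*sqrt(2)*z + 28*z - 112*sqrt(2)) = -8*z^4 - 56*z^3 + 32*sqrt(2)*z^3 + 128*z^2 + 224*sqrt(2)*z^2 - 512*sqrt(2)*z + 896*z - 3584*sqrt(2)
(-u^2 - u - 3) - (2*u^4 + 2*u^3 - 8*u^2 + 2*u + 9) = -2*u^4 - 2*u^3 + 7*u^2 - 3*u - 12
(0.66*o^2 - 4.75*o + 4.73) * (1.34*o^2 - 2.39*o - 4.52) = 0.8844*o^4 - 7.9424*o^3 + 14.7075*o^2 + 10.1653*o - 21.3796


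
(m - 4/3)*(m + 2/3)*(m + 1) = m^3 + m^2/3 - 14*m/9 - 8/9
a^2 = a^2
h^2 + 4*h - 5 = (h - 1)*(h + 5)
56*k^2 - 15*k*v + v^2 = (-8*k + v)*(-7*k + v)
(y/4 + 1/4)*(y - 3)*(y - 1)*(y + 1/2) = y^4/4 - 5*y^3/8 - 5*y^2/8 + 5*y/8 + 3/8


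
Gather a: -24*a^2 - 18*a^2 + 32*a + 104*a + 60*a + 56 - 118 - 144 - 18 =-42*a^2 + 196*a - 224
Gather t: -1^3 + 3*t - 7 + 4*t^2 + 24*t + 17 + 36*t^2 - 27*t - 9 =40*t^2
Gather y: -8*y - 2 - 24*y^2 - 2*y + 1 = -24*y^2 - 10*y - 1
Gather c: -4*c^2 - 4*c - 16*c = -4*c^2 - 20*c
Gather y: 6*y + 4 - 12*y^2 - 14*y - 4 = -12*y^2 - 8*y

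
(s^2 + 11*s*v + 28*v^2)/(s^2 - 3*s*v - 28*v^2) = (s + 7*v)/(s - 7*v)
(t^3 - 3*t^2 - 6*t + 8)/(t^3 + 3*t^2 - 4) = (t - 4)/(t + 2)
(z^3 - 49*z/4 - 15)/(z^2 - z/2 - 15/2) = (z^2 - 5*z/2 - 6)/(z - 3)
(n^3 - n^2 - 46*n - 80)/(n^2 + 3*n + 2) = (n^2 - 3*n - 40)/(n + 1)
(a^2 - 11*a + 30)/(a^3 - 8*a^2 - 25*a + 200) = (a - 6)/(a^2 - 3*a - 40)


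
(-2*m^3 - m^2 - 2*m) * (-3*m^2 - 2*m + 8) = 6*m^5 + 7*m^4 - 8*m^3 - 4*m^2 - 16*m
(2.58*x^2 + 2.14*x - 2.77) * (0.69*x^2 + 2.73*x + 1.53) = 1.7802*x^4 + 8.52*x^3 + 7.8783*x^2 - 4.2879*x - 4.2381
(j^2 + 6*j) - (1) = j^2 + 6*j - 1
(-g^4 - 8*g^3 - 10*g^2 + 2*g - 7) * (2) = -2*g^4 - 16*g^3 - 20*g^2 + 4*g - 14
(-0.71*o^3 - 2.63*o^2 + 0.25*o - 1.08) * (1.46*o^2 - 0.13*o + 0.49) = -1.0366*o^5 - 3.7475*o^4 + 0.359*o^3 - 2.898*o^2 + 0.2629*o - 0.5292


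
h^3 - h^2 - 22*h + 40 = (h - 4)*(h - 2)*(h + 5)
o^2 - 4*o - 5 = (o - 5)*(o + 1)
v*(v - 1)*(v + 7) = v^3 + 6*v^2 - 7*v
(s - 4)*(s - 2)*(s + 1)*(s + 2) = s^4 - 3*s^3 - 8*s^2 + 12*s + 16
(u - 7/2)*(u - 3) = u^2 - 13*u/2 + 21/2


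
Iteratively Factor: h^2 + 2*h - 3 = (h - 1)*(h + 3)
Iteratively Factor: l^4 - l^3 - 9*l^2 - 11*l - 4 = (l + 1)*(l^3 - 2*l^2 - 7*l - 4) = (l + 1)^2*(l^2 - 3*l - 4) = (l - 4)*(l + 1)^2*(l + 1)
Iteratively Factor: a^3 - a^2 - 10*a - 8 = (a + 1)*(a^2 - 2*a - 8) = (a + 1)*(a + 2)*(a - 4)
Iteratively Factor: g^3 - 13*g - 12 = (g + 3)*(g^2 - 3*g - 4) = (g + 1)*(g + 3)*(g - 4)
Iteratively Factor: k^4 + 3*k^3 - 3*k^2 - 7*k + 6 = (k - 1)*(k^3 + 4*k^2 + k - 6) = (k - 1)*(k + 2)*(k^2 + 2*k - 3) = (k - 1)^2*(k + 2)*(k + 3)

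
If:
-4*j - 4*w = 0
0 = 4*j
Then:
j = 0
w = 0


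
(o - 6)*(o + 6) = o^2 - 36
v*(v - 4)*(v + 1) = v^3 - 3*v^2 - 4*v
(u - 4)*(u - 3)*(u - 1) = u^3 - 8*u^2 + 19*u - 12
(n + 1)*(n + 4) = n^2 + 5*n + 4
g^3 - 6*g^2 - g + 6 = (g - 6)*(g - 1)*(g + 1)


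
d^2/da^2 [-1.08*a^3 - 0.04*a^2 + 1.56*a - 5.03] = -6.48*a - 0.08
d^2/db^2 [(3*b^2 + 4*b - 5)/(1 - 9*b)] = 732/(729*b^3 - 243*b^2 + 27*b - 1)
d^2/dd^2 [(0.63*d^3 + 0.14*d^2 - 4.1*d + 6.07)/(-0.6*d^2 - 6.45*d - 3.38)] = (2.22044604925031e-16*d^5 + 1.06581410364015e-14*d^4 - 45.82827*d^3 - 93.81546*d^2 - 234.018432*d - 662.401462)/(0.216*d^6 + 6.966*d^5 + 78.5349*d^4 + 346.819725*d^3 + 442.41327*d^2 + 221.06214*d + 38.614472)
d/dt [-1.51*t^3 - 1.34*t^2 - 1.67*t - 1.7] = -4.53*t^2 - 2.68*t - 1.67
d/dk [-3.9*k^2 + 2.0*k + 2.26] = 2.0 - 7.8*k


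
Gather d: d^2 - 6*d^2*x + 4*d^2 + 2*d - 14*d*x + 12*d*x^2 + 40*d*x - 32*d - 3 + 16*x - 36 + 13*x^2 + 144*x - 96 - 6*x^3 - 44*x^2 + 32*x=d^2*(5 - 6*x) + d*(12*x^2 + 26*x - 30) - 6*x^3 - 31*x^2 + 192*x - 135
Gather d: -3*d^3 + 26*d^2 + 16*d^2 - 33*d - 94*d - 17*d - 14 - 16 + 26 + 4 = -3*d^3 + 42*d^2 - 144*d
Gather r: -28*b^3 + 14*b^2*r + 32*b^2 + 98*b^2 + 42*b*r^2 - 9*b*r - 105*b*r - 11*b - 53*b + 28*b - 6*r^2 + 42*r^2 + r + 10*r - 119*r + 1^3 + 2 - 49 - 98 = -28*b^3 + 130*b^2 - 36*b + r^2*(42*b + 36) + r*(14*b^2 - 114*b - 108) - 144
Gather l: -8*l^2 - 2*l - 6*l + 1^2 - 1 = -8*l^2 - 8*l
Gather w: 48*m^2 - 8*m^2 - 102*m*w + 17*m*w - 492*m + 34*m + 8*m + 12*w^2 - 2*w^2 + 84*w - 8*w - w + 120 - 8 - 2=40*m^2 - 450*m + 10*w^2 + w*(75 - 85*m) + 110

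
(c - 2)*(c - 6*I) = c^2 - 2*c - 6*I*c + 12*I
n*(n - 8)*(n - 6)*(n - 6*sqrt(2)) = n^4 - 14*n^3 - 6*sqrt(2)*n^3 + 48*n^2 + 84*sqrt(2)*n^2 - 288*sqrt(2)*n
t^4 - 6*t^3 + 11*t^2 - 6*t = t*(t - 3)*(t - 2)*(t - 1)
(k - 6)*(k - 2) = k^2 - 8*k + 12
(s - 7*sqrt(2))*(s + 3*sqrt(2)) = s^2 - 4*sqrt(2)*s - 42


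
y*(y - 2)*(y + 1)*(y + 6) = y^4 + 5*y^3 - 8*y^2 - 12*y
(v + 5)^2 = v^2 + 10*v + 25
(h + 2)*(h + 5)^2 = h^3 + 12*h^2 + 45*h + 50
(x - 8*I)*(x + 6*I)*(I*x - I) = I*x^3 + 2*x^2 - I*x^2 - 2*x + 48*I*x - 48*I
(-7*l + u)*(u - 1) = -7*l*u + 7*l + u^2 - u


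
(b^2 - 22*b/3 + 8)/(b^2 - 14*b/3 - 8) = (3*b - 4)/(3*b + 4)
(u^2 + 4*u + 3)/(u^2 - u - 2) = (u + 3)/(u - 2)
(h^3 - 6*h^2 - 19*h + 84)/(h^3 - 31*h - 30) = (-h^3 + 6*h^2 + 19*h - 84)/(-h^3 + 31*h + 30)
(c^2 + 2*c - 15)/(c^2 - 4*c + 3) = (c + 5)/(c - 1)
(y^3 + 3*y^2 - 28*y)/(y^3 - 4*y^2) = (y + 7)/y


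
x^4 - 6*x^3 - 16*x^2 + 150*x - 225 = (x - 5)*(x - 3)^2*(x + 5)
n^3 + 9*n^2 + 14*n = n*(n + 2)*(n + 7)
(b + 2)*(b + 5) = b^2 + 7*b + 10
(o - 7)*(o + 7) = o^2 - 49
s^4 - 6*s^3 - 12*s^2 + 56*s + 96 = (s - 6)*(s - 4)*(s + 2)^2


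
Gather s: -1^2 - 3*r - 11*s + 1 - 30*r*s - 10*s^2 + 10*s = -3*r - 10*s^2 + s*(-30*r - 1)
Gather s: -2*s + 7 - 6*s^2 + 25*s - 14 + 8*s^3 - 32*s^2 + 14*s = 8*s^3 - 38*s^2 + 37*s - 7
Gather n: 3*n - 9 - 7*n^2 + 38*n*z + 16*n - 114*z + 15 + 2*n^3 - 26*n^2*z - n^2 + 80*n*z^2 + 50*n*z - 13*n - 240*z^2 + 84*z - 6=2*n^3 + n^2*(-26*z - 8) + n*(80*z^2 + 88*z + 6) - 240*z^2 - 30*z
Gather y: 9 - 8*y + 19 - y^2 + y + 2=-y^2 - 7*y + 30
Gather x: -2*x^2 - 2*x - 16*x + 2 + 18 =-2*x^2 - 18*x + 20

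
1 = 1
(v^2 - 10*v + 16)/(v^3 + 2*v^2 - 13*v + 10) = (v - 8)/(v^2 + 4*v - 5)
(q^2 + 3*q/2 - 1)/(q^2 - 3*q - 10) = (q - 1/2)/(q - 5)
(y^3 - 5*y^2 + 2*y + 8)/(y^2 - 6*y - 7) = (y^2 - 6*y + 8)/(y - 7)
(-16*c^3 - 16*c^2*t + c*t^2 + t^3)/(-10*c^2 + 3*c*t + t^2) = (-16*c^3 - 16*c^2*t + c*t^2 + t^3)/(-10*c^2 + 3*c*t + t^2)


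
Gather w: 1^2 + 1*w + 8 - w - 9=0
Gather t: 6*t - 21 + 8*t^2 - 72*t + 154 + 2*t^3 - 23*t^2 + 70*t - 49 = 2*t^3 - 15*t^2 + 4*t + 84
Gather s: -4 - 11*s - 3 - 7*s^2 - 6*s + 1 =-7*s^2 - 17*s - 6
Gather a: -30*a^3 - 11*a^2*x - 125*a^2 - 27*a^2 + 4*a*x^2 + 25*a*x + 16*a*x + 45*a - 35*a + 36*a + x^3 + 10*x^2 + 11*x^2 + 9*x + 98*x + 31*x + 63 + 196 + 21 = -30*a^3 + a^2*(-11*x - 152) + a*(4*x^2 + 41*x + 46) + x^3 + 21*x^2 + 138*x + 280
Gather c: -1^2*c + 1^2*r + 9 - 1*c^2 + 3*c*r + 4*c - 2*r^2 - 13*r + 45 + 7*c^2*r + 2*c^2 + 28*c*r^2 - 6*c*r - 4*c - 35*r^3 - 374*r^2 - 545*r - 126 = c^2*(7*r + 1) + c*(28*r^2 - 3*r - 1) - 35*r^3 - 376*r^2 - 557*r - 72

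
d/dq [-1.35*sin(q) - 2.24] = -1.35*cos(q)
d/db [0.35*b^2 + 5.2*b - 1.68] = 0.7*b + 5.2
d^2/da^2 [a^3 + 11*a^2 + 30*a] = 6*a + 22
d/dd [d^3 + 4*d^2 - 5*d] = 3*d^2 + 8*d - 5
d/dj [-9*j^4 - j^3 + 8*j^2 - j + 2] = -36*j^3 - 3*j^2 + 16*j - 1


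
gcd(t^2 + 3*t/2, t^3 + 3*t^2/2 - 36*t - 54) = t + 3/2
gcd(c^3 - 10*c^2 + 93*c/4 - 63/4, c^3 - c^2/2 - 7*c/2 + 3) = c - 3/2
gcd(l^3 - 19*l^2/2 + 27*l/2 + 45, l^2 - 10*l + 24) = l - 6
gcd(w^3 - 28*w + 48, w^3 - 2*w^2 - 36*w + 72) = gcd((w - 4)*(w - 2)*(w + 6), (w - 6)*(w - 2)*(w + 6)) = w^2 + 4*w - 12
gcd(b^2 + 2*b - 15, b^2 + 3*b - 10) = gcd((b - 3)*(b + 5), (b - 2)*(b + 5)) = b + 5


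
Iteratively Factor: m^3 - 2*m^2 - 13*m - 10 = (m + 2)*(m^2 - 4*m - 5) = (m + 1)*(m + 2)*(m - 5)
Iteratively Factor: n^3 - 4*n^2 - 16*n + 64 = (n - 4)*(n^2 - 16) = (n - 4)*(n + 4)*(n - 4)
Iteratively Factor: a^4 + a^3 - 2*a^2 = (a)*(a^3 + a^2 - 2*a) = a*(a - 1)*(a^2 + 2*a) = a^2*(a - 1)*(a + 2)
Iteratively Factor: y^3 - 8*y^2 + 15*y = (y)*(y^2 - 8*y + 15) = y*(y - 5)*(y - 3)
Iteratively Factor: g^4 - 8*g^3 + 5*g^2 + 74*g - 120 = (g + 3)*(g^3 - 11*g^2 + 38*g - 40) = (g - 2)*(g + 3)*(g^2 - 9*g + 20) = (g - 5)*(g - 2)*(g + 3)*(g - 4)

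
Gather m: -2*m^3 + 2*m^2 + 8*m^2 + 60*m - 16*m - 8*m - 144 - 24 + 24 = -2*m^3 + 10*m^2 + 36*m - 144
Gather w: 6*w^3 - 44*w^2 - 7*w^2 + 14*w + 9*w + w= 6*w^3 - 51*w^2 + 24*w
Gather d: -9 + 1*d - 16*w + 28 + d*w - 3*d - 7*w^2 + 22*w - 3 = d*(w - 2) - 7*w^2 + 6*w + 16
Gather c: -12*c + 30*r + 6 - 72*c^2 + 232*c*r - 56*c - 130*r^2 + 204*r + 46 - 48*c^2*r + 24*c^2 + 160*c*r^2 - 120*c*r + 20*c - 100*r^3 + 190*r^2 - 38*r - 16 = c^2*(-48*r - 48) + c*(160*r^2 + 112*r - 48) - 100*r^3 + 60*r^2 + 196*r + 36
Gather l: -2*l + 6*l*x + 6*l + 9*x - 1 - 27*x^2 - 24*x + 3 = l*(6*x + 4) - 27*x^2 - 15*x + 2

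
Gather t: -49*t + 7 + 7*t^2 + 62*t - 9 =7*t^2 + 13*t - 2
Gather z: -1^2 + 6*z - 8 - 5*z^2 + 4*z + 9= -5*z^2 + 10*z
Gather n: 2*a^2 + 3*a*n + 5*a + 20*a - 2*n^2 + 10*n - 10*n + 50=2*a^2 + 3*a*n + 25*a - 2*n^2 + 50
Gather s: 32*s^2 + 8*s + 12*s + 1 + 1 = 32*s^2 + 20*s + 2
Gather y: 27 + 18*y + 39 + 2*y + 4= 20*y + 70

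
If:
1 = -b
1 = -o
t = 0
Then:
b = -1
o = -1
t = 0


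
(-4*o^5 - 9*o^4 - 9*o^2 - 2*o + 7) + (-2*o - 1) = -4*o^5 - 9*o^4 - 9*o^2 - 4*o + 6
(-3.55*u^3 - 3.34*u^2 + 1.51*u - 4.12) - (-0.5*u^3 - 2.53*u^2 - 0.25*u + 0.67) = -3.05*u^3 - 0.81*u^2 + 1.76*u - 4.79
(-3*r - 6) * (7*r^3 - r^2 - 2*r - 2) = -21*r^4 - 39*r^3 + 12*r^2 + 18*r + 12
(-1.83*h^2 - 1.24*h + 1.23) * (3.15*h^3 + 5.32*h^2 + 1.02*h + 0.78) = -5.7645*h^5 - 13.6416*h^4 - 4.5889*h^3 + 3.8514*h^2 + 0.2874*h + 0.9594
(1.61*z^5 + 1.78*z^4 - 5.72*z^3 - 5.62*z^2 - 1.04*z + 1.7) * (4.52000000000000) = 7.2772*z^5 + 8.0456*z^4 - 25.8544*z^3 - 25.4024*z^2 - 4.7008*z + 7.684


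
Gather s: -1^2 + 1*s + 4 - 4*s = 3 - 3*s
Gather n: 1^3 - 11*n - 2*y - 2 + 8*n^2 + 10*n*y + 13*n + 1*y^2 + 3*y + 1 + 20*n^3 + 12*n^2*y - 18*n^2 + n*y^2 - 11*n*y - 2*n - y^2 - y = 20*n^3 + n^2*(12*y - 10) + n*(y^2 - y)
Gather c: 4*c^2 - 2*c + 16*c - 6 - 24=4*c^2 + 14*c - 30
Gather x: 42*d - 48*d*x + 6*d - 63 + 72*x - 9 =48*d + x*(72 - 48*d) - 72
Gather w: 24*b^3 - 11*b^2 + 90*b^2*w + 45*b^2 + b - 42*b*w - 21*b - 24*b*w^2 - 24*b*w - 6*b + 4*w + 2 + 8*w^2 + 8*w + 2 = 24*b^3 + 34*b^2 - 26*b + w^2*(8 - 24*b) + w*(90*b^2 - 66*b + 12) + 4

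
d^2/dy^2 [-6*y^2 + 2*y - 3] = -12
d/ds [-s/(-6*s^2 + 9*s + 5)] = (-6*s^2 - 5)/(36*s^4 - 108*s^3 + 21*s^2 + 90*s + 25)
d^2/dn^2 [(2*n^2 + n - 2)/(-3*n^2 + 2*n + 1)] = 2*(-21*n^3 + 36*n^2 - 45*n + 14)/(27*n^6 - 54*n^5 + 9*n^4 + 28*n^3 - 3*n^2 - 6*n - 1)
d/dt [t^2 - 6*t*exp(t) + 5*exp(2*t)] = -6*t*exp(t) + 2*t + 10*exp(2*t) - 6*exp(t)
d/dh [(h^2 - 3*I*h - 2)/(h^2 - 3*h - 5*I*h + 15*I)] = (h^2*(-3 - 2*I) + h*(4 + 30*I) + 39 - 10*I)/(h^4 + h^3*(-6 - 10*I) + h^2*(-16 + 60*I) + h*(150 - 90*I) - 225)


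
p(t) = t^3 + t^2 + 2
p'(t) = 3*t^2 + 2*t = t*(3*t + 2)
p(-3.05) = -17.07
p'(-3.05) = 21.81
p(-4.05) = -48.03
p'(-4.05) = 41.11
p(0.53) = 2.43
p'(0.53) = 1.90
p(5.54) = 202.72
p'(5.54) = 103.15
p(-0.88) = 2.09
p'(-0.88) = 0.56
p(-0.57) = 2.14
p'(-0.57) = -0.17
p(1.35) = 6.28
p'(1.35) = 8.17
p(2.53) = 24.60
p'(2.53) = 24.26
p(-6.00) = -178.00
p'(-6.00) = 96.00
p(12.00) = 1874.00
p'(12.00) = 456.00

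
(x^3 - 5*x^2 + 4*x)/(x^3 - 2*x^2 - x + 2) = x*(x - 4)/(x^2 - x - 2)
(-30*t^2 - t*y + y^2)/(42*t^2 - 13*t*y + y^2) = (5*t + y)/(-7*t + y)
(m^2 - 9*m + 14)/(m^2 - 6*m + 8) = (m - 7)/(m - 4)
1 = 1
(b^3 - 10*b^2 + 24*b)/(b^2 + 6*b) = (b^2 - 10*b + 24)/(b + 6)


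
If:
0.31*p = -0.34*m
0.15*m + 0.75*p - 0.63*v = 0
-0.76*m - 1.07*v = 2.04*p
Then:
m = 0.00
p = 0.00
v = 0.00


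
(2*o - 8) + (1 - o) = o - 7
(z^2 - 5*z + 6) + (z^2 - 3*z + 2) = 2*z^2 - 8*z + 8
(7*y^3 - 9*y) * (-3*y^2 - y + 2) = -21*y^5 - 7*y^4 + 41*y^3 + 9*y^2 - 18*y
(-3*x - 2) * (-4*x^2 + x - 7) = 12*x^3 + 5*x^2 + 19*x + 14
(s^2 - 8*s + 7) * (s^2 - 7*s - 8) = s^4 - 15*s^3 + 55*s^2 + 15*s - 56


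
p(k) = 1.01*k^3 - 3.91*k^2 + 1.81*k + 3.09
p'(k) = 3.03*k^2 - 7.82*k + 1.81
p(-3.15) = -72.98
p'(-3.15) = 56.51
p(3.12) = 1.35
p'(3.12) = 6.91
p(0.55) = 3.07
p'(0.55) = -1.57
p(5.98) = 90.08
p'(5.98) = 63.40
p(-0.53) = 0.88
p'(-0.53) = 6.81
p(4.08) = 13.98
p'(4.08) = 20.34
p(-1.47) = -11.23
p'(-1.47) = 19.85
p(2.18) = -1.08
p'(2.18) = -0.84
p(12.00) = 1207.05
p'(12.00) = 344.29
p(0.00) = 3.09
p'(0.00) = 1.81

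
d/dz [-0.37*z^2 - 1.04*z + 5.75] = -0.74*z - 1.04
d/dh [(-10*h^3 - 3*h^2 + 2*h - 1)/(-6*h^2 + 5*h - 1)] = (60*h^4 - 100*h^3 + 27*h^2 - 6*h + 3)/(36*h^4 - 60*h^3 + 37*h^2 - 10*h + 1)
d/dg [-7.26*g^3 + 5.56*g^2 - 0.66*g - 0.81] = -21.78*g^2 + 11.12*g - 0.66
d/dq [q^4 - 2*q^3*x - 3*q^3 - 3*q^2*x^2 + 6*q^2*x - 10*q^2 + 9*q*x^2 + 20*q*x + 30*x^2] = 4*q^3 - 6*q^2*x - 9*q^2 - 6*q*x^2 + 12*q*x - 20*q + 9*x^2 + 20*x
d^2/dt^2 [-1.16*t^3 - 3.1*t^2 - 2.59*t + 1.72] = -6.96*t - 6.2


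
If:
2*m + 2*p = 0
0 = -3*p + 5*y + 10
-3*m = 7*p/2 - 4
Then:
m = -8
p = 8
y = 14/5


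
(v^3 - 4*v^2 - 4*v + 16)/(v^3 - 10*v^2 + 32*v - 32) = (v + 2)/(v - 4)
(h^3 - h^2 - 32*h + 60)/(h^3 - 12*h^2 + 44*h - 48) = (h^2 + h - 30)/(h^2 - 10*h + 24)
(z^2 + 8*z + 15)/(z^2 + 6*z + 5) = (z + 3)/(z + 1)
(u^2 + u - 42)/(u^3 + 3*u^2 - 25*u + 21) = (u - 6)/(u^2 - 4*u + 3)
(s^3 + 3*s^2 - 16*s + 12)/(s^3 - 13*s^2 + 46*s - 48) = (s^2 + 5*s - 6)/(s^2 - 11*s + 24)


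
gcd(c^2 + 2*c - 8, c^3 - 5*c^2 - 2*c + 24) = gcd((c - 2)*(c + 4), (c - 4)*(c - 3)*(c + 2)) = 1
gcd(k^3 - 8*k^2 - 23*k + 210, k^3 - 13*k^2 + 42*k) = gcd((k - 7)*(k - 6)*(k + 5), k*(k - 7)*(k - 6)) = k^2 - 13*k + 42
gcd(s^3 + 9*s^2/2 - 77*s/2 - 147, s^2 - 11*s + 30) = s - 6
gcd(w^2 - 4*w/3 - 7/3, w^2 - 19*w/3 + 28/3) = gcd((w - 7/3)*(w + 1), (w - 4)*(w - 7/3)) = w - 7/3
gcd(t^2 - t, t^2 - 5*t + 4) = t - 1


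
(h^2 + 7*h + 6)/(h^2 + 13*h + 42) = (h + 1)/(h + 7)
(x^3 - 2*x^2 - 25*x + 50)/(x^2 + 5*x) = x - 7 + 10/x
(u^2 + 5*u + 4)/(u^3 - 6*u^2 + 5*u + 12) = (u + 4)/(u^2 - 7*u + 12)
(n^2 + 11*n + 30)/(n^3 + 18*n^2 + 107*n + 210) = 1/(n + 7)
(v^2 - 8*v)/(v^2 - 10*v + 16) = v/(v - 2)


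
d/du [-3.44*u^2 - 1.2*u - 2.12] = -6.88*u - 1.2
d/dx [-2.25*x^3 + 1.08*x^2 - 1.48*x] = -6.75*x^2 + 2.16*x - 1.48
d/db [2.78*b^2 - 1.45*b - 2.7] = 5.56*b - 1.45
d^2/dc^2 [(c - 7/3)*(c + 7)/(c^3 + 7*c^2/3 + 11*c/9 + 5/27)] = 54*(81*c^4 + 1080*c^3 - 6318*c^2 - 19344*c - 13387)/(2187*c^7 + 13851*c^6 + 34263*c^5 + 42039*c^4 + 27297*c^3 + 9585*c^2 + 1725*c + 125)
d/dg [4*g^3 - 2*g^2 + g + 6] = 12*g^2 - 4*g + 1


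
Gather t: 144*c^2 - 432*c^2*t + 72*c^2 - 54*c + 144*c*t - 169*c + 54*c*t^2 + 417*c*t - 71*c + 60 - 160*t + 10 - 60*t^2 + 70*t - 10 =216*c^2 - 294*c + t^2*(54*c - 60) + t*(-432*c^2 + 561*c - 90) + 60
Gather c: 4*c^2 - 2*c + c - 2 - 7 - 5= 4*c^2 - c - 14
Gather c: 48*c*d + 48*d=48*c*d + 48*d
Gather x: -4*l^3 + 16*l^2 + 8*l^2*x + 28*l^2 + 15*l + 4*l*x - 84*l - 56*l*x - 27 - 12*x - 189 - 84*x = -4*l^3 + 44*l^2 - 69*l + x*(8*l^2 - 52*l - 96) - 216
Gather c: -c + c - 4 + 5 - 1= 0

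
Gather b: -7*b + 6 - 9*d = -7*b - 9*d + 6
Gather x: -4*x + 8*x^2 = 8*x^2 - 4*x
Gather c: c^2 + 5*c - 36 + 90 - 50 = c^2 + 5*c + 4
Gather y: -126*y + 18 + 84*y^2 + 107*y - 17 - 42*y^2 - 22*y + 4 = 42*y^2 - 41*y + 5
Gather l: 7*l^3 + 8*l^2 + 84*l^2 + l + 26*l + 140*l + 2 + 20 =7*l^3 + 92*l^2 + 167*l + 22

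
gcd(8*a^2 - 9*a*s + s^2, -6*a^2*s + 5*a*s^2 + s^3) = -a + s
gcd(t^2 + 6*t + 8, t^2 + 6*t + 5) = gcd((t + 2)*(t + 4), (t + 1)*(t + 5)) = 1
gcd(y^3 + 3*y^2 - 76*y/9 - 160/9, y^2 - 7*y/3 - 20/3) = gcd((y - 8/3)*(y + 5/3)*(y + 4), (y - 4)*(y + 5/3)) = y + 5/3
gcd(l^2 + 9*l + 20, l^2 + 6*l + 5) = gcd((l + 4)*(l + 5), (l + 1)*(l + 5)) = l + 5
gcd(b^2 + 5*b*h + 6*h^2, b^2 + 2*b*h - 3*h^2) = b + 3*h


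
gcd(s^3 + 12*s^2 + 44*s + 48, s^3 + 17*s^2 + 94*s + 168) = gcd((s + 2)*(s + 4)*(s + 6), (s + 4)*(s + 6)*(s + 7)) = s^2 + 10*s + 24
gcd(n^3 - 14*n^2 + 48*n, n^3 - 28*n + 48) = 1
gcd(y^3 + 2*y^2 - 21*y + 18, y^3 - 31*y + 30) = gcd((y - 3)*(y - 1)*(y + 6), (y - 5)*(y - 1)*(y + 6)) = y^2 + 5*y - 6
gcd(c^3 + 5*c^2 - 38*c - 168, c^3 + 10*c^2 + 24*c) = c + 4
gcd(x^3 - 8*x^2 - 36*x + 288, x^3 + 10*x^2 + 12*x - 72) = x + 6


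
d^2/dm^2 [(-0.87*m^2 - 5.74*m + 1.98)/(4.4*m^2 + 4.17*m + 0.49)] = (-190.32728*m^3 + 241.25112*m^2 + 292.22688*m + 83.361594)/(85.184*m^6 + 242.1936*m^5 + 257.99268*m^4 + 126.454833*m^3 + 28.731003*m^2 + 3.003651*m + 0.117649)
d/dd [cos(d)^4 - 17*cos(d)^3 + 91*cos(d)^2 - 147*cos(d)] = (-4*cos(d)^3 + 51*cos(d)^2 - 182*cos(d) + 147)*sin(d)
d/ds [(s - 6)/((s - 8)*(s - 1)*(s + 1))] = 2*(-s^3 + 13*s^2 - 48*s + 1)/(s^6 - 16*s^5 + 62*s^4 + 32*s^3 - 127*s^2 - 16*s + 64)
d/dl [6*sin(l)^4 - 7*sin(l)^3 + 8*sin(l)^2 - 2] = (24*sin(l)^2 - 21*sin(l) + 16)*sin(l)*cos(l)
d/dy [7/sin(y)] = -7*cos(y)/sin(y)^2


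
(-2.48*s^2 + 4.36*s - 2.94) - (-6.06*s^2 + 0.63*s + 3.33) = 3.58*s^2 + 3.73*s - 6.27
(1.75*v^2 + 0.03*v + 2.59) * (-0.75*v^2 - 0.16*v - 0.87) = -1.3125*v^4 - 0.3025*v^3 - 3.4698*v^2 - 0.4405*v - 2.2533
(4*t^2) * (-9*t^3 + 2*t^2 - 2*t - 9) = -36*t^5 + 8*t^4 - 8*t^3 - 36*t^2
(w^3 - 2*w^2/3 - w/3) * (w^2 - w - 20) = w^5 - 5*w^4/3 - 59*w^3/3 + 41*w^2/3 + 20*w/3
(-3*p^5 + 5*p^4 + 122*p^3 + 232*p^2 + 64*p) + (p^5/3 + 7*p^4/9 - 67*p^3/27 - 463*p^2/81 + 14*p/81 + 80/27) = -8*p^5/3 + 52*p^4/9 + 3227*p^3/27 + 18329*p^2/81 + 5198*p/81 + 80/27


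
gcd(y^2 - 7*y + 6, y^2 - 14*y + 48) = y - 6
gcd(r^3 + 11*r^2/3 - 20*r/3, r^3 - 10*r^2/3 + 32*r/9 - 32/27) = r - 4/3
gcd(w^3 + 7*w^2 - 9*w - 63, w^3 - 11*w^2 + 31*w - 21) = w - 3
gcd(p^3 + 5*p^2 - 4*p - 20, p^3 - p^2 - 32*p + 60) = p - 2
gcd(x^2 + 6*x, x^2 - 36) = x + 6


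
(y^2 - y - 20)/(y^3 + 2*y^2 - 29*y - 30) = (y + 4)/(y^2 + 7*y + 6)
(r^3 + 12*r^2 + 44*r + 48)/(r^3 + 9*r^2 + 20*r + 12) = (r + 4)/(r + 1)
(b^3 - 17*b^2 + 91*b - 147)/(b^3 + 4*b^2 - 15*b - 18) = (b^2 - 14*b + 49)/(b^2 + 7*b + 6)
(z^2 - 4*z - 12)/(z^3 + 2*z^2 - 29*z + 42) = (z^2 - 4*z - 12)/(z^3 + 2*z^2 - 29*z + 42)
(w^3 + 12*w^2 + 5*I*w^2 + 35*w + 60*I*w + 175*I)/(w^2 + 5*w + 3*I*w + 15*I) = (w^2 + w*(7 + 5*I) + 35*I)/(w + 3*I)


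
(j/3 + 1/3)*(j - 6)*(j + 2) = j^3/3 - j^2 - 16*j/3 - 4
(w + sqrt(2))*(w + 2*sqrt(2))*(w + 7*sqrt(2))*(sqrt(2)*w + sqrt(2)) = sqrt(2)*w^4 + sqrt(2)*w^3 + 20*w^3 + 20*w^2 + 46*sqrt(2)*w^2 + 56*w + 46*sqrt(2)*w + 56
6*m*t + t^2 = t*(6*m + t)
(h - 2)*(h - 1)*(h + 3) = h^3 - 7*h + 6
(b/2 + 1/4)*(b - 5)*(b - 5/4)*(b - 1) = b^4/2 - 27*b^3/8 + 71*b^2/16 - 25/16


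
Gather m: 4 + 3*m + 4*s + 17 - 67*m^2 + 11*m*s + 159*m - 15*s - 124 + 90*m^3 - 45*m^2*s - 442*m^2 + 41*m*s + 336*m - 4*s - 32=90*m^3 + m^2*(-45*s - 509) + m*(52*s + 498) - 15*s - 135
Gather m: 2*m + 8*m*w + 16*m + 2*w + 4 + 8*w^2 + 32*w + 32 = m*(8*w + 18) + 8*w^2 + 34*w + 36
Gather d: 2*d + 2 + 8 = 2*d + 10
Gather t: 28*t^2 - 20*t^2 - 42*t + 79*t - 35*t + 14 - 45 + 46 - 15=8*t^2 + 2*t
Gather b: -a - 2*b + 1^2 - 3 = -a - 2*b - 2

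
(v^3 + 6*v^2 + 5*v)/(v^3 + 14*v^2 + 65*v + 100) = v*(v + 1)/(v^2 + 9*v + 20)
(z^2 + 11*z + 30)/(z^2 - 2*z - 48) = (z + 5)/(z - 8)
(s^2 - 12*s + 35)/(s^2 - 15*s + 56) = (s - 5)/(s - 8)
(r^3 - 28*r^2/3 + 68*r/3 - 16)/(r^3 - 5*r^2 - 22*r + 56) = (r^2 - 22*r/3 + 8)/(r^2 - 3*r - 28)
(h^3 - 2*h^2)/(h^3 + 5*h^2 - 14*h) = h/(h + 7)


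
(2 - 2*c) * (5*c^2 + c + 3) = -10*c^3 + 8*c^2 - 4*c + 6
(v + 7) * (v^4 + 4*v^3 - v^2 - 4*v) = v^5 + 11*v^4 + 27*v^3 - 11*v^2 - 28*v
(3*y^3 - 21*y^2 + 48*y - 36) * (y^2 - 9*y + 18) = 3*y^5 - 48*y^4 + 291*y^3 - 846*y^2 + 1188*y - 648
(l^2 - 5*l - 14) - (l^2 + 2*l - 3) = -7*l - 11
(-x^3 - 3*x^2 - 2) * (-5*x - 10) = 5*x^4 + 25*x^3 + 30*x^2 + 10*x + 20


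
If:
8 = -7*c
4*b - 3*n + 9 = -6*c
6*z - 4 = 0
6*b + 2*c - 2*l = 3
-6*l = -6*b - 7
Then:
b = 40/21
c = -8/7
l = 43/14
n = 205/63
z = 2/3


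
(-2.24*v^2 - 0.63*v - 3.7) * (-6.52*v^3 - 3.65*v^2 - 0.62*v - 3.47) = 14.6048*v^5 + 12.2836*v^4 + 27.8123*v^3 + 21.6684*v^2 + 4.4801*v + 12.839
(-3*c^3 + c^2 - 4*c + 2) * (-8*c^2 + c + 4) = 24*c^5 - 11*c^4 + 21*c^3 - 16*c^2 - 14*c + 8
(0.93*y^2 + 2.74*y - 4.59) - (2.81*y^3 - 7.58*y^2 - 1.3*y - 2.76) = -2.81*y^3 + 8.51*y^2 + 4.04*y - 1.83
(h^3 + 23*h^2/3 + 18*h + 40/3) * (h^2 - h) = h^5 + 20*h^4/3 + 31*h^3/3 - 14*h^2/3 - 40*h/3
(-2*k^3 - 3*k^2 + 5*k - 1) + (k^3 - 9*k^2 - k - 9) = -k^3 - 12*k^2 + 4*k - 10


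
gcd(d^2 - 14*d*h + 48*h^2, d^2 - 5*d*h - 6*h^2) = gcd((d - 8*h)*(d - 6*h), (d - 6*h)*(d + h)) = d - 6*h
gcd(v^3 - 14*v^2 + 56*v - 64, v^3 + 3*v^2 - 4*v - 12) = v - 2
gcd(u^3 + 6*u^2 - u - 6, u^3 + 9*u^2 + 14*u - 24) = u^2 + 5*u - 6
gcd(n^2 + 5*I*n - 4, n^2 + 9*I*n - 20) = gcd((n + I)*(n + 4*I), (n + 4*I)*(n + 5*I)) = n + 4*I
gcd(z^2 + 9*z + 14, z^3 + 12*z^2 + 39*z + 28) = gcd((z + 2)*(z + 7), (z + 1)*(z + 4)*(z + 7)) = z + 7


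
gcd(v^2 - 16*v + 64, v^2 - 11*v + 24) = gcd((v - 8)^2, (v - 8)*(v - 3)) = v - 8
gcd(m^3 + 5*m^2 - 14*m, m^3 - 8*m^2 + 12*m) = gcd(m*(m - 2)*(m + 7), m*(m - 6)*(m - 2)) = m^2 - 2*m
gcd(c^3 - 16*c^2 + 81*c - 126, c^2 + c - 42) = c - 6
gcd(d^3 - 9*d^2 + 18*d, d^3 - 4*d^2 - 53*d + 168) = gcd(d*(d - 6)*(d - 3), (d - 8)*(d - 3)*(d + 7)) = d - 3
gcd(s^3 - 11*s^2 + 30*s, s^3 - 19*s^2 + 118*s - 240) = s^2 - 11*s + 30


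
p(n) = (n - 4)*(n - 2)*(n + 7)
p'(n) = (n - 4)*(n - 2) + (n - 4)*(n + 7) + (n - 2)*(n + 7) = 3*n^2 + 2*n - 34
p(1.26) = 16.75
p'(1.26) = -26.72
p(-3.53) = 144.49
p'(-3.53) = -3.68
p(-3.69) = 144.83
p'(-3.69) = -0.53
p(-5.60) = 102.14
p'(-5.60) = 48.88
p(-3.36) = 143.60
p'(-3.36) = -6.85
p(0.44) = 41.32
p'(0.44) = -32.54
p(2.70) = -8.83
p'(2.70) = -6.73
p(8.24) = 403.21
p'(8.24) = 186.17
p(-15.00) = -2584.00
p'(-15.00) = 611.00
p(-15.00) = -2584.00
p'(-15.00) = 611.00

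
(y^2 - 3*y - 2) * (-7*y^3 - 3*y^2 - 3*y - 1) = -7*y^5 + 18*y^4 + 20*y^3 + 14*y^2 + 9*y + 2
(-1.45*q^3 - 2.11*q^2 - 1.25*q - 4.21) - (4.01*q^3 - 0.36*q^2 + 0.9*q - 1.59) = -5.46*q^3 - 1.75*q^2 - 2.15*q - 2.62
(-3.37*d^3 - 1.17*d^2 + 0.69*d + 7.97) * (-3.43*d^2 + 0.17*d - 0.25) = 11.5591*d^5 + 3.4402*d^4 - 1.7231*d^3 - 26.9273*d^2 + 1.1824*d - 1.9925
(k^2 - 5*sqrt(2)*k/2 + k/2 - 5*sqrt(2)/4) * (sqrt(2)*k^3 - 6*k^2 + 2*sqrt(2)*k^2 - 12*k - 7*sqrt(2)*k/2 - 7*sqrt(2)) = sqrt(2)*k^5 - 11*k^4 + 5*sqrt(2)*k^4/2 - 55*k^3/2 + 25*sqrt(2)*k^3/2 + 13*k^2/2 + 115*sqrt(2)*k^2/4 + 23*sqrt(2)*k/2 + 175*k/4 + 35/2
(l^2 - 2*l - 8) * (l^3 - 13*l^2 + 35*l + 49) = l^5 - 15*l^4 + 53*l^3 + 83*l^2 - 378*l - 392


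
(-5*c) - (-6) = 6 - 5*c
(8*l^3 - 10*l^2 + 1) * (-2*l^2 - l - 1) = -16*l^5 + 12*l^4 + 2*l^3 + 8*l^2 - l - 1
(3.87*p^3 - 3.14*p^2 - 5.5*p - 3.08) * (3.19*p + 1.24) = 12.3453*p^4 - 5.2178*p^3 - 21.4386*p^2 - 16.6452*p - 3.8192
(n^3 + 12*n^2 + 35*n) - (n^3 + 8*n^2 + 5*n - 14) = 4*n^2 + 30*n + 14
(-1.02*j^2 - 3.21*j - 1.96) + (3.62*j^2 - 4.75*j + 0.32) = 2.6*j^2 - 7.96*j - 1.64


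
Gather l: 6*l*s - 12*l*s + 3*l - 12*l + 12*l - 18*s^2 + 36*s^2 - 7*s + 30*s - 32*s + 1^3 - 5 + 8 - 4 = l*(3 - 6*s) + 18*s^2 - 9*s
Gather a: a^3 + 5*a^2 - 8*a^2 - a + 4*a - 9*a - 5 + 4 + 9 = a^3 - 3*a^2 - 6*a + 8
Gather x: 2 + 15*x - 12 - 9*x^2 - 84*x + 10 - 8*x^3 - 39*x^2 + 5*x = -8*x^3 - 48*x^2 - 64*x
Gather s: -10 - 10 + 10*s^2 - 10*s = 10*s^2 - 10*s - 20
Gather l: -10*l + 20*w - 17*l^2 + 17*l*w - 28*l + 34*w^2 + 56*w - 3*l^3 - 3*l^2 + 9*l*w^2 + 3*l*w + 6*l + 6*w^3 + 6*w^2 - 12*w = -3*l^3 - 20*l^2 + l*(9*w^2 + 20*w - 32) + 6*w^3 + 40*w^2 + 64*w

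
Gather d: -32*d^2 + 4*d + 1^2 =-32*d^2 + 4*d + 1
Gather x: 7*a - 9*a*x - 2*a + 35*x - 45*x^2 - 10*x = 5*a - 45*x^2 + x*(25 - 9*a)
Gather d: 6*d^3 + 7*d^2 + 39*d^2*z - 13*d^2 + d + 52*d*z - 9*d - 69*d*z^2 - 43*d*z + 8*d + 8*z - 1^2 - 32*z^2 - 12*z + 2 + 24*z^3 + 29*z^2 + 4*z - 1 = 6*d^3 + d^2*(39*z - 6) + d*(-69*z^2 + 9*z) + 24*z^3 - 3*z^2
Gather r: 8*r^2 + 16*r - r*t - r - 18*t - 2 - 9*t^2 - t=8*r^2 + r*(15 - t) - 9*t^2 - 19*t - 2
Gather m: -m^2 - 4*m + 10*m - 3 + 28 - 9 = -m^2 + 6*m + 16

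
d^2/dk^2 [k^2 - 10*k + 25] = 2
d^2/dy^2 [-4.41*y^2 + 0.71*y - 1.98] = -8.82000000000000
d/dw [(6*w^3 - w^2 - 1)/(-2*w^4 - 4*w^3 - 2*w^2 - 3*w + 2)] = (12*w^6 - 4*w^5 - 16*w^4 - 44*w^3 + 27*w^2 - 8*w - 3)/(4*w^8 + 16*w^7 + 24*w^6 + 28*w^5 + 20*w^4 - 4*w^3 + w^2 - 12*w + 4)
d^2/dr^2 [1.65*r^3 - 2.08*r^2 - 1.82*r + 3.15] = 9.9*r - 4.16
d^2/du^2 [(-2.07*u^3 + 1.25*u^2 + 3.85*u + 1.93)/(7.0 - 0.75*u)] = (2.32875*u^3 - 65.205*u^2 + 608.58*u - 165.09625)/(0.421875*u^3 - 11.8125*u^2 + 110.25*u - 343.0)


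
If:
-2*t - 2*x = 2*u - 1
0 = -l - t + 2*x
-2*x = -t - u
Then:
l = u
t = 1/3 - u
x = 1/6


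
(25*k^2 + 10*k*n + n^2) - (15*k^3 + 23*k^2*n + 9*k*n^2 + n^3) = -15*k^3 - 23*k^2*n + 25*k^2 - 9*k*n^2 + 10*k*n - n^3 + n^2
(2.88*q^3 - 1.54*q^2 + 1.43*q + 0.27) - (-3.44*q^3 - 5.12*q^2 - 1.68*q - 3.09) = 6.32*q^3 + 3.58*q^2 + 3.11*q + 3.36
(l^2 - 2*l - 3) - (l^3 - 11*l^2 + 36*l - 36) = -l^3 + 12*l^2 - 38*l + 33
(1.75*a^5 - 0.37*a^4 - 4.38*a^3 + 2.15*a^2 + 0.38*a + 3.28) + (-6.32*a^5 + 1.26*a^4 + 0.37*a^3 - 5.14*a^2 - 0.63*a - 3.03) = -4.57*a^5 + 0.89*a^4 - 4.01*a^3 - 2.99*a^2 - 0.25*a + 0.25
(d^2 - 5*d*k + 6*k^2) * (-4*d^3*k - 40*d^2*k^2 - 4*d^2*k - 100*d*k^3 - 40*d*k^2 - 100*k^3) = -4*d^5*k - 20*d^4*k^2 - 4*d^4*k + 76*d^3*k^3 - 20*d^3*k^2 + 260*d^2*k^4 + 76*d^2*k^3 - 600*d*k^5 + 260*d*k^4 - 600*k^5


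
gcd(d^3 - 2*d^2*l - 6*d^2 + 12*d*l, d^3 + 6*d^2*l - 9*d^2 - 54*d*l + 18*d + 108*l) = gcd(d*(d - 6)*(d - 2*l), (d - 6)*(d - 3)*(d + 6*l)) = d - 6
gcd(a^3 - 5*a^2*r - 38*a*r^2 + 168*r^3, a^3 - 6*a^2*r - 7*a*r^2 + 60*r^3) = -a + 4*r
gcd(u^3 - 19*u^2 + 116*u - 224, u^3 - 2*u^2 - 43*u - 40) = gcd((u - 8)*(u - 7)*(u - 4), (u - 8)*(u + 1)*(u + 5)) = u - 8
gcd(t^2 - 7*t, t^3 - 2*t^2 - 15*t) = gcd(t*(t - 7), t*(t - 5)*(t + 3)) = t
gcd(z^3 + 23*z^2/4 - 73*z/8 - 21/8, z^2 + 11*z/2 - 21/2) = z^2 + 11*z/2 - 21/2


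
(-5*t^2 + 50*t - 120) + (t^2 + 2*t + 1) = -4*t^2 + 52*t - 119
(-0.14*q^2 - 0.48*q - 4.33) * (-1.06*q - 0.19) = 0.1484*q^3 + 0.5354*q^2 + 4.681*q + 0.8227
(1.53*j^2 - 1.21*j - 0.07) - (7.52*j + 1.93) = 1.53*j^2 - 8.73*j - 2.0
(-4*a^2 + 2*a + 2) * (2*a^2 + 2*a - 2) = -8*a^4 - 4*a^3 + 16*a^2 - 4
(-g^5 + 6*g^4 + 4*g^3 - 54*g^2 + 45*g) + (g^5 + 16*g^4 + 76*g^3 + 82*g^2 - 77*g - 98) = 22*g^4 + 80*g^3 + 28*g^2 - 32*g - 98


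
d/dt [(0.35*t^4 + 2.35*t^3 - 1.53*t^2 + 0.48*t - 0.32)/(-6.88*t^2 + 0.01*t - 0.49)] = (-4.816*t^5 - 16.1575*t^4 - 0.638999999999999*t^3 - 0.1674*t^2 - 2.9038*t - 0.232)/(47.3344*t^4 - 0.1376*t^3 + 6.7425*t^2 - 0.0098*t + 0.2401)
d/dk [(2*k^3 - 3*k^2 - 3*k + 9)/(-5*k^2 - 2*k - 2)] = (-10*k^4 - 8*k^3 - 21*k^2 + 102*k + 24)/(25*k^4 + 20*k^3 + 24*k^2 + 8*k + 4)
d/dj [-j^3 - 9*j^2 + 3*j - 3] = -3*j^2 - 18*j + 3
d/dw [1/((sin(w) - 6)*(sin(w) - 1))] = (7 - 2*sin(w))*cos(w)/((sin(w) - 6)^2*(sin(w) - 1)^2)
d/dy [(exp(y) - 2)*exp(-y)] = 2*exp(-y)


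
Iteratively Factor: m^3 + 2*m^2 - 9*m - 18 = (m + 2)*(m^2 - 9) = (m - 3)*(m + 2)*(m + 3)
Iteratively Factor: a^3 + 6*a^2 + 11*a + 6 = (a + 2)*(a^2 + 4*a + 3) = (a + 2)*(a + 3)*(a + 1)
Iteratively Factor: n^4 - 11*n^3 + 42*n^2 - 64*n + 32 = (n - 4)*(n^3 - 7*n^2 + 14*n - 8) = (n - 4)*(n - 1)*(n^2 - 6*n + 8) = (n - 4)*(n - 2)*(n - 1)*(n - 4)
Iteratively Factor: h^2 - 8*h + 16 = (h - 4)*(h - 4)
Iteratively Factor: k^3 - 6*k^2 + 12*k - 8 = (k - 2)*(k^2 - 4*k + 4) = (k - 2)^2*(k - 2)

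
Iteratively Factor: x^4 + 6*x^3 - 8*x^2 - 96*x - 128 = (x + 2)*(x^3 + 4*x^2 - 16*x - 64) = (x + 2)*(x + 4)*(x^2 - 16) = (x + 2)*(x + 4)^2*(x - 4)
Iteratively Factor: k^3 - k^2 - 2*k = (k)*(k^2 - k - 2) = k*(k + 1)*(k - 2)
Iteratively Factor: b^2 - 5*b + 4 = (b - 1)*(b - 4)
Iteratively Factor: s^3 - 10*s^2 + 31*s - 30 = (s - 5)*(s^2 - 5*s + 6) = (s - 5)*(s - 2)*(s - 3)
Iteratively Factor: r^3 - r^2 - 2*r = (r + 1)*(r^2 - 2*r) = r*(r + 1)*(r - 2)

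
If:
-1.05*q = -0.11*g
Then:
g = 9.54545454545454*q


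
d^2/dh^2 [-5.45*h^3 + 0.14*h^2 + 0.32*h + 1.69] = 0.28 - 32.7*h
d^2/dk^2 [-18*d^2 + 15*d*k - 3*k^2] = -6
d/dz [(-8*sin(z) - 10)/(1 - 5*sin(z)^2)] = 4*(-25*sin(z) + 5*cos(2*z) - 7)*cos(z)/(5*sin(z)^2 - 1)^2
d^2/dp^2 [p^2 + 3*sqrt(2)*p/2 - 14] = 2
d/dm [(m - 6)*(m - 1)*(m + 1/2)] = 3*m^2 - 13*m + 5/2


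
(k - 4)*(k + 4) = k^2 - 16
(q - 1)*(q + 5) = q^2 + 4*q - 5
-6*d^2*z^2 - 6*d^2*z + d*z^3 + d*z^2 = z*(-6*d + z)*(d*z + d)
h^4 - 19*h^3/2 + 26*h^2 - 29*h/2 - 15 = (h - 5)*(h - 3)*(h - 2)*(h + 1/2)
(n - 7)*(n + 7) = n^2 - 49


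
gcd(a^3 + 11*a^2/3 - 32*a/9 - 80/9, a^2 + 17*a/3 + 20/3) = a + 4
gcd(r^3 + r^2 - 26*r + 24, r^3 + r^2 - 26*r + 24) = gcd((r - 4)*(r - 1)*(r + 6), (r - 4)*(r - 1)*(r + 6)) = r^3 + r^2 - 26*r + 24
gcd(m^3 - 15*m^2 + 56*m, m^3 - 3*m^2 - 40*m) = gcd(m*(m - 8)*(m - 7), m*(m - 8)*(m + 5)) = m^2 - 8*m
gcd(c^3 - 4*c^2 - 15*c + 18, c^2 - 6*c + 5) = c - 1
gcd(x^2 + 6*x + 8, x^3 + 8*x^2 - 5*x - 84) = x + 4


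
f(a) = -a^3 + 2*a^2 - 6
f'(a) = -3*a^2 + 4*a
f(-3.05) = 40.98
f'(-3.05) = -40.11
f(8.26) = -433.10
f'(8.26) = -171.64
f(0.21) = -5.92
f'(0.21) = 0.71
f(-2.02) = 10.40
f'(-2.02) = -20.32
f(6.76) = -223.52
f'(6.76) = -110.05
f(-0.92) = -3.53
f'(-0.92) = -6.22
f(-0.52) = -5.32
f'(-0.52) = -2.89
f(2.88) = -13.30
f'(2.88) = -13.36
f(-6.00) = 282.00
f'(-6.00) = -132.00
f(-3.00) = 39.00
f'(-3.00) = -39.00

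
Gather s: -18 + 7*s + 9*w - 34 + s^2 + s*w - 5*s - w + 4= s^2 + s*(w + 2) + 8*w - 48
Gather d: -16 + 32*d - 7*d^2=-7*d^2 + 32*d - 16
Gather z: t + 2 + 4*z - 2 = t + 4*z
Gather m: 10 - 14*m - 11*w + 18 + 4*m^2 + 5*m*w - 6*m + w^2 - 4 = 4*m^2 + m*(5*w - 20) + w^2 - 11*w + 24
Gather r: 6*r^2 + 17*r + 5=6*r^2 + 17*r + 5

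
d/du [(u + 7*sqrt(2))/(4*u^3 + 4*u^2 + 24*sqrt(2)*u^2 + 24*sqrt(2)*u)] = (u*(u^2 + u + 6*sqrt(2)*u + 6*sqrt(2)) - (u + 7*sqrt(2))*(3*u^2 + 2*u + 12*sqrt(2)*u + 6*sqrt(2)))/(4*u^2*(u^2 + u + 6*sqrt(2)*u + 6*sqrt(2))^2)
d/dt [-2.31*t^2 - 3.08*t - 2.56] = -4.62*t - 3.08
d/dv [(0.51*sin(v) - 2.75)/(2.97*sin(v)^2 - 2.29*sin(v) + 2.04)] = (-1.5147*sin(v)^2 + 16.335*sin(v) - 5.2571)*cos(v)/(8.8209*sin(v)^4 - 13.6026*sin(v)^3 + 17.3617*sin(v)^2 - 9.3432*sin(v) + 4.1616)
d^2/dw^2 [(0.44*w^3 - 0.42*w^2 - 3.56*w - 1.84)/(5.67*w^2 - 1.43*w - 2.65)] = (2.8421709430404e-14*w^5 - 220.68902*w^3 - 382.783836*w^2 - 212.891856*w - 41.736732)/(182.284263*w^6 - 137.918781*w^5 - 220.800006*w^4 + 125.994583*w^3 + 103.19577*w^2 - 30.126525*w - 18.609625)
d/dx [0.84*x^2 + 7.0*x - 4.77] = 1.68*x + 7.0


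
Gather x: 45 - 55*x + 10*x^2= 10*x^2 - 55*x + 45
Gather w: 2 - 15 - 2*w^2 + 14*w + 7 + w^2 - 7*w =-w^2 + 7*w - 6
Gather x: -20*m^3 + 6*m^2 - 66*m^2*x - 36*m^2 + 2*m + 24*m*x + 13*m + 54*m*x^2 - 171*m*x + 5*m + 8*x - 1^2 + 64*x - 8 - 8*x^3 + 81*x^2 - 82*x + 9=-20*m^3 - 30*m^2 + 20*m - 8*x^3 + x^2*(54*m + 81) + x*(-66*m^2 - 147*m - 10)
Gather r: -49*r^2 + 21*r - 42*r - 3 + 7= -49*r^2 - 21*r + 4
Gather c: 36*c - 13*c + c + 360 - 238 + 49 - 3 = 24*c + 168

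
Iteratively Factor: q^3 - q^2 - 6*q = (q + 2)*(q^2 - 3*q) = (q - 3)*(q + 2)*(q)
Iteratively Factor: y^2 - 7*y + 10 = (y - 2)*(y - 5)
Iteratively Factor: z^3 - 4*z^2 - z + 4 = (z - 4)*(z^2 - 1) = (z - 4)*(z + 1)*(z - 1)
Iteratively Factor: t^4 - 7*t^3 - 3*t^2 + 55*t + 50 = (t + 2)*(t^3 - 9*t^2 + 15*t + 25) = (t - 5)*(t + 2)*(t^2 - 4*t - 5) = (t - 5)^2*(t + 2)*(t + 1)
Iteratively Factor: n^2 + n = (n + 1)*(n)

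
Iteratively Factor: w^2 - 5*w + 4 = (w - 1)*(w - 4)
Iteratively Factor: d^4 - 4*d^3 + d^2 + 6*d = (d)*(d^3 - 4*d^2 + d + 6) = d*(d + 1)*(d^2 - 5*d + 6) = d*(d - 3)*(d + 1)*(d - 2)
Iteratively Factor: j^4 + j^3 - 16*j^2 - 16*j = (j - 4)*(j^3 + 5*j^2 + 4*j) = (j - 4)*(j + 1)*(j^2 + 4*j) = j*(j - 4)*(j + 1)*(j + 4)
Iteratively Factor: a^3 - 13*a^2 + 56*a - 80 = (a - 5)*(a^2 - 8*a + 16) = (a - 5)*(a - 4)*(a - 4)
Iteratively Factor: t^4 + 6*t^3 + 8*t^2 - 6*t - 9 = (t + 3)*(t^3 + 3*t^2 - t - 3) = (t - 1)*(t + 3)*(t^2 + 4*t + 3) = (t - 1)*(t + 1)*(t + 3)*(t + 3)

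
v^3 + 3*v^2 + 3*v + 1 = (v + 1)^3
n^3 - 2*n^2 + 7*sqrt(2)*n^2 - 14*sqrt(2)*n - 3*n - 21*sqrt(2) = (n - 3)*(n + 1)*(n + 7*sqrt(2))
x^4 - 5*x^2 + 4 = (x - 2)*(x - 1)*(x + 1)*(x + 2)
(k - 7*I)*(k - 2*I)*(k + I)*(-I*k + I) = -I*k^4 - 8*k^3 + I*k^3 + 8*k^2 + 5*I*k^2 - 14*k - 5*I*k + 14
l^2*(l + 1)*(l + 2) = l^4 + 3*l^3 + 2*l^2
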